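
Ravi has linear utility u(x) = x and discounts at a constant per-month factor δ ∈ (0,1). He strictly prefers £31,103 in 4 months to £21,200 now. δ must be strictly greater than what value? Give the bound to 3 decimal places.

The preference means 21200 < δ^4·31103.
Dividing by 31103: δ^4 > 0.68161. Both sides are positive, so the 4th root keeps the direction.
δ > 0.68161^(1/4) = 0.909.

δ > 0.909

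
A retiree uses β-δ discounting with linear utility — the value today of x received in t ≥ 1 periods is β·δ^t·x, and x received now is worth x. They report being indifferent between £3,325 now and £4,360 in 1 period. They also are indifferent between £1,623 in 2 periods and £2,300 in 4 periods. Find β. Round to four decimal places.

β ≈ 0.9078

From the later pair, β·δ^2·1623 = β·δ^4·2300; dividing through, δ^2 = 1623/2300 = 0.70565, so δ = 0.84003.
The first indifference: 3325 = β·δ·4360, so β = 3325/(δ·4360) = 3325/(0.84003·4360) ≈ 0.9078.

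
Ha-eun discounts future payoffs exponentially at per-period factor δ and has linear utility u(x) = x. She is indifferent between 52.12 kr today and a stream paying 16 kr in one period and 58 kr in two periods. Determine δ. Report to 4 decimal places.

Equating present values: 52.12 = 16δ + 58δ².
That is, 58δ² + 16δ − 52.12 = 0, a quadratic in δ.
By the quadratic formula (taking the positive root), δ = (−16 + √12347.84) / 116 ≈ 0.8200.

δ ≈ 0.8200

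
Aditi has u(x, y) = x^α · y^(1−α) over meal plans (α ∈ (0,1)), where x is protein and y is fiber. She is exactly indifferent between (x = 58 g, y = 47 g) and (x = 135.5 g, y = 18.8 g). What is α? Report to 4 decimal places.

Set the two utilities equal: 58^α·47^(1−α) = 135.5^α·18.8^(1−α).
Rearrange to (58/135.5)^α = (18.8/47)^(1−α) and take logs: α·-0.8485286 = (1−α)·-0.9162907.
So α/(1−α) = (-0.9162907)/(-0.8485286) = 1.0798584, and α = 1.0798584/2.0798584 ≈ 0.5192.

α ≈ 0.5192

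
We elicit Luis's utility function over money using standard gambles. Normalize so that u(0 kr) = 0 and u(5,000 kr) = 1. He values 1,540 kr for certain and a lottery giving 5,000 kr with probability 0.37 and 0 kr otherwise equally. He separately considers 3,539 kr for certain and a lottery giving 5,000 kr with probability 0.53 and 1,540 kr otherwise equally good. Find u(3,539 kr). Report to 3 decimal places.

0.704

The first gamble pins u(1,540 kr): it must equal 0.37·1 + 0.63·0 = 0.37.
Then u(3,539 kr) = 0.53·u(5,000 kr) + 0.47·u(1,540 kr) = 0.53·1.00 + 0.47·0.37 = 0.7039.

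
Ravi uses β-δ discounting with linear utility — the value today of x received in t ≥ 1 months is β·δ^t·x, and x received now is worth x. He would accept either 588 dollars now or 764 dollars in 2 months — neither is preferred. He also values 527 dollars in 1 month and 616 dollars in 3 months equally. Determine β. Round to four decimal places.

β ≈ 0.8996

The second indifference involves only future payoffs, so β cancels: β·δ^1·527 = β·δ^3·616, giving δ^2 = 527/616 = 0.85552, so δ = 0.92494.
The first indifference: 588 = β·δ^2·764, so β = 588/(δ^2·764) = 588/(0.85552·764) ≈ 0.8996.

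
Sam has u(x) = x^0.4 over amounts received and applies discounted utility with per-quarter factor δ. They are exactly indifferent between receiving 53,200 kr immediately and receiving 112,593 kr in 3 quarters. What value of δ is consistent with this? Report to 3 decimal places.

Equating discounted utilities: u(53200) = δ^3·u(112593) ⇒ δ^3 = u(53200)/u(112593).
Since u(x) = x^0.4, δ^3 = (53200/112593)^0.4 = 0.47250^0.4 = 0.74090.
Taking the cube root: δ = 0.74090^(1/3) ≈ 0.905.

δ ≈ 0.905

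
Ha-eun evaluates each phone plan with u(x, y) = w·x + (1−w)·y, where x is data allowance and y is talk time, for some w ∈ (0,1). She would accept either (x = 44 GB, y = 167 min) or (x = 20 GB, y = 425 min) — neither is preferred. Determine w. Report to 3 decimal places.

u(44,167) = u(20,425) means w·44 + (1−w)·167 = w·20 + (1−w)·425.
Collecting terms: w·24 = (1−w)·258.
So w/(1−w) = 258/24 = 10.7500, giving w = 258/(24+258) = 0.915.

w = 0.915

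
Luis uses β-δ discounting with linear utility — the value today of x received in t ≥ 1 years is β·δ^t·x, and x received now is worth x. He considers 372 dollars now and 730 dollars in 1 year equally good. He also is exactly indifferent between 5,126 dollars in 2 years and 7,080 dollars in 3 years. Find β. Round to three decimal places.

The second indifference involves only future payoffs, so β cancels: β·δ^2·5126 = β·δ^3·7080, giving δ = 5126/7080 = 0.72401.
Substituting δ into 372 = β·δ·730: β = 372/(528.528) ≈ 0.704.

β ≈ 0.704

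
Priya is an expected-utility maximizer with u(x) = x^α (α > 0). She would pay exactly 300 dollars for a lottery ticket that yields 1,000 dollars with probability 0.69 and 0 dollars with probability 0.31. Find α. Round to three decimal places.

Since u(0) = 0, the lottery's EU is 0.69·1000^α.
Indifference: 300^α = 0.69·1000^α, so (300/1000)^α = 0.69.
Take logs: α = ln 0.69 / ln(300/1000) ≈ 0.30820.

α ≈ 0.308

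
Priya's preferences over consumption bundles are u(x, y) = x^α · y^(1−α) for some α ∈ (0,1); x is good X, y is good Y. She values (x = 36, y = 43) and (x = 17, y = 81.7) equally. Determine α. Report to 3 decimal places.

Set the two utilities equal: 36^α·43^(1−α) = 17^α·81.7^(1−α).
(36/17)^α = (81.7/43)^(1−α); take logs: α·ln(36/17) = (1−α)·ln(81.7/43), i.e. α·0.750306 = (1−α)·0.641854.
Thus α·(1.392160) = 0.641854, so α = 0.641854/1.392160 ≈ 0.461.

α ≈ 0.461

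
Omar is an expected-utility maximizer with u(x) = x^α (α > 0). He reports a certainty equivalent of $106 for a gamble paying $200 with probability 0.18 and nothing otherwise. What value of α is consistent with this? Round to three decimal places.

EU(lottery) = 0.18·200^α + 0.82·0 = 0.18·200^α.
Setting u(106) equal to that: 106^α = 0.18·200^α ⇒ (106/200)^α = 0.18.
Take logs: α = ln 0.18 / ln(106/200) ≈ 2.70099.

α ≈ 2.701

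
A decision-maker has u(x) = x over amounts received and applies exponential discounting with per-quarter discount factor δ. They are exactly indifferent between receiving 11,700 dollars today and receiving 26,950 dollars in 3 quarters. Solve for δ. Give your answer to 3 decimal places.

δ ≈ 0.757

Equating discounted utilities: u(11700) = δ^3·u(26950) ⇒ δ^3 = u(11700)/u(26950).
With u(x) = x: δ^3 = 11700/26950 = 0.43414.
So δ = 0.43414^(1/3) ≈ 0.757.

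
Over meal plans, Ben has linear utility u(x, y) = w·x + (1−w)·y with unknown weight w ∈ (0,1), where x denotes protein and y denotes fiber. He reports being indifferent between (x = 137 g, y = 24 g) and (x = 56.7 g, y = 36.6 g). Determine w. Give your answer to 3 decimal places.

Indifference: w·137 + (1−w)·24 = w·56.7 + (1−w)·36.6.
w·(137−56.7) = (1−w)·(36.6−24), i.e. w·80.3 = (1−w)·12.6.
The marginal rate of substitution is 12.6/80.3, so w = 12.6/(80.3+12.6) = 0.136.

w = 0.136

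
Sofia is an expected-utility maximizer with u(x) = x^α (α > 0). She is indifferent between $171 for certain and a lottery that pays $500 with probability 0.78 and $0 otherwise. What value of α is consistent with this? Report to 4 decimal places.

α ≈ 0.2316

EU(lottery) = 0.78·500^α + 0.22·0 = 0.78·500^α.
Indifference: 171^α = 0.78·500^α, so (171/500)^α = 0.78.
Take logs: α = ln 0.78 / ln(171/500) ≈ 0.231570.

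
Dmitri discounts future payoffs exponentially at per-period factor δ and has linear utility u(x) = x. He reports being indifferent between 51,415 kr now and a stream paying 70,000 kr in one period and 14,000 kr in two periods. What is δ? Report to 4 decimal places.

Equating present values: 51415 = 70000δ + 14000δ².
So 14000δ² + 70000δ − 51415 = 0.
By the quadratic formula (taking the positive root), δ = (−70000 + √7779240000.00) / 28000 ≈ 0.6500.

δ ≈ 0.6500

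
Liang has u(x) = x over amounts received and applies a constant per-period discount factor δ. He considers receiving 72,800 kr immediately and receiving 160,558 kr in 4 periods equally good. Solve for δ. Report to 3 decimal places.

δ ≈ 0.821

Equating discounted utilities: u(72800) = δ^4·u(160558) ⇒ δ^4 = u(72800)/u(160558).
With u(x) = x: δ^4 = 72800/160558 = 0.45342.
Taking the 4th root: δ = 0.45342^(1/4) ≈ 0.821.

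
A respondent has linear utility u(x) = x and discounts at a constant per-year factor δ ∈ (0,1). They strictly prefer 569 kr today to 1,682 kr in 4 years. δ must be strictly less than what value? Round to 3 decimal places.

The preference means 569 > δ^4·1682.
Hence δ^4 < 569/1682 = 0.33829, and x ↦ x^(1/4) is increasing on (0,∞).
δ < (569/1682)^(1/4) ≈ 0.763.

δ < 0.763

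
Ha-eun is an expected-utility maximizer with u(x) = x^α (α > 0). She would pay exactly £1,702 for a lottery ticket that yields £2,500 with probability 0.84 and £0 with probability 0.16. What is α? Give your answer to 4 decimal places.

The lottery's expected utility is 0.84·u(2500) + 0.16·u(0) = 0.84·2500^α (since u(0) = 0 for α > 0).
Equating: 1702^α = 0.84·2500^α, i.e. 0.6808^α = 0.84.
Take logs: α = ln 0.84 / ln(1702/2500) ≈ 0.453471.

α ≈ 0.4535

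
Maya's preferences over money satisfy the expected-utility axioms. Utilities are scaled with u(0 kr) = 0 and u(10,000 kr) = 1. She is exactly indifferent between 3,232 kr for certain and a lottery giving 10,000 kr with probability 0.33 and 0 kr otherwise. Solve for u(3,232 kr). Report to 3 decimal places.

By the standard-gamble method, u(3,232 kr) is just the indifference probability on the best outcome: 0.33.

0.330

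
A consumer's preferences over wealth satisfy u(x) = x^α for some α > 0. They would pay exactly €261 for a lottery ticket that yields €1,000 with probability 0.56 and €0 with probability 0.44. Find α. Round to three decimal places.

α ≈ 0.432

EU(lottery) = 0.56·1000^α + 0.44·0 = 0.56·1000^α.
Equating: 261^α = 0.56·1000^α, i.e. 0.2610^α = 0.56.
Take logs: α = ln 0.56 / ln(261/1000) ≈ 0.43166.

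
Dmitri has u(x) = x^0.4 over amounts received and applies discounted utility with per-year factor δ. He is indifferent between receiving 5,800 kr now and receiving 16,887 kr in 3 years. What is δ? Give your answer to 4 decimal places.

Indifference means u(5800) = δ^3 · u(16887), so δ^3 = u(5800)/u(16887).
Since u(x) = x^0.4, δ^3 = (5800/16887)^0.4 = 0.34346^0.4 = 0.65215.
So δ = 0.65215^(1/3) ≈ 0.8672.

δ ≈ 0.8672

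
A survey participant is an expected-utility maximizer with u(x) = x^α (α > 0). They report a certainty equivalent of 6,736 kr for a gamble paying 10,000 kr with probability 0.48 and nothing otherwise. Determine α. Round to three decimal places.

α ≈ 1.858

The lottery's expected utility is 0.48·u(10000) + 0.52·u(0) = 0.48·10000^α (since u(0) = 0 for α > 0).
Equating: 6736^α = 0.48·10000^α, i.e. 0.6736^α = 0.48.
α = ln(0.48) / ln(6736/10000) = -0.733969/-0.395119 ≈ 1.858.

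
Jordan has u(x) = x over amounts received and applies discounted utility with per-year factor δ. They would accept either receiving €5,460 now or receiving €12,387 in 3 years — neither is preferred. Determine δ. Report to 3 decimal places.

Equating discounted utilities: u(5460) = δ^3·u(12387) ⇒ δ^3 = u(5460)/u(12387).
With u(x) = x: δ^3 = 5460/12387 = 0.44078.
Taking the cube root: δ = 0.44078^(1/3) ≈ 0.761.

δ ≈ 0.761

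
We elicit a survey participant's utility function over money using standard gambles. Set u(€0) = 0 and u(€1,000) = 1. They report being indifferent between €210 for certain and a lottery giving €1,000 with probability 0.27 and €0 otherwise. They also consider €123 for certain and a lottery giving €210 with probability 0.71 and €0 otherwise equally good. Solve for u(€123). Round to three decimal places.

The first gamble pins u(€210): it must equal 0.27·1 + 0.73·0 = 0.27.
Chaining: u(€123) = 0.71·0.27 + 0.29·0.00 = 0.1917.

0.192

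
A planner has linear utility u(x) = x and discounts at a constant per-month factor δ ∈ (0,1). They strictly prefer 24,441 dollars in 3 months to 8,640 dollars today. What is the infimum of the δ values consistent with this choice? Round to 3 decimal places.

Comparing present values: 8640 < δ^3·24441.
Hence δ^3 > 8640/24441 = 0.35350, and x ↦ x^(1/3) is increasing on (0,∞).
δ > 0.35350^(1/3) = 0.707.

δ > 0.707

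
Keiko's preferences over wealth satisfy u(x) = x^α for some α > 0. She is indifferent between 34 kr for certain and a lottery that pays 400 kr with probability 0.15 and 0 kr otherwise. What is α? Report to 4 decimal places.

α ≈ 0.7696

Since u(0) = 0, the lottery's EU is 0.15·400^α.
Indifference: 34^α = 0.15·400^α, so (34/400)^α = 0.15.
α = ln(0.15) / ln(34/400) = -1.8971200/-2.4651040 ≈ 0.7696.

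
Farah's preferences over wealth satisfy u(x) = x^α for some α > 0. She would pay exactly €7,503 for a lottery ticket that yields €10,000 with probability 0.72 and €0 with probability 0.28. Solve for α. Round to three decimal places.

Since u(0) = 0, the lottery's EU is 0.72·10000^α.
Setting u(7503) equal to that: 7503^α = 0.72·10000^α ⇒ (7503/10000)^α = 0.72.
Take logs: α = ln 0.72 / ln(7503/10000) ≈ 1.14349.

α ≈ 1.143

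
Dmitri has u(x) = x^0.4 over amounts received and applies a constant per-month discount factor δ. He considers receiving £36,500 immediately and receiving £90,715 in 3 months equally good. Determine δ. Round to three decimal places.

δ ≈ 0.886

The payoff in 3 months is discounted by δ^3, so u(36500) = δ^3·u(90715) and δ^3 = u(36500)/u(90715).
With u(x) = x^0.4: δ^3 = 36500^0.4/90715^0.4 = (36500/90715)^0.4 = 0.69478.
Taking the cube root: δ = 0.69478^(1/3) ≈ 0.886.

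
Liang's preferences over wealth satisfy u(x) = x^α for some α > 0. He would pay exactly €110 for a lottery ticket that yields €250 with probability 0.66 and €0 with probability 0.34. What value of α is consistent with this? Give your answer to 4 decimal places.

α ≈ 0.5061

The lottery's expected utility is 0.66·u(250) + 0.34·u(0) = 0.66·250^α (since u(0) = 0 for α > 0).
Setting u(110) equal to that: 110^α = 0.66·250^α ⇒ (110/250)^α = 0.66.
Taking logs: α·ln(110/250) = ln(0.66), so α = -0.4155154 / -0.8209806 ≈ 0.5061.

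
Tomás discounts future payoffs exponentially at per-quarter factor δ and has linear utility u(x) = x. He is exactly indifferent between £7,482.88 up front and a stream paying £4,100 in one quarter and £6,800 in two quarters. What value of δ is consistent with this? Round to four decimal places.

δ ≈ 0.7900

The stream is worth 4100δ + 6800δ² today, so 4100δ + 6800δ² = 7482.88.
So 6800δ² + 4100δ − 7482.88 = 0.
The positive root is δ = [−4100 + √(4100² + 4·6800·7482.88)] / (2·6800) = (−4100 + 14844.000)/13600 ≈ 0.7900.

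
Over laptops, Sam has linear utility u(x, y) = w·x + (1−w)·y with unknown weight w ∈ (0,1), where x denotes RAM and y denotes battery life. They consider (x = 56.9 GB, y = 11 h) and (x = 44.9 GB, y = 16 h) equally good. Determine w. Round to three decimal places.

u(56.9,11) = u(44.9,16) means w·56.9 + (1−w)·11 = w·44.9 + (1−w)·16.
w·(56.9−44.9) = (1−w)·(16−11), i.e. w·12 = (1−w)·5.
Hence w = 5/(12+5) = 5/17 = 0.294.

w = 0.294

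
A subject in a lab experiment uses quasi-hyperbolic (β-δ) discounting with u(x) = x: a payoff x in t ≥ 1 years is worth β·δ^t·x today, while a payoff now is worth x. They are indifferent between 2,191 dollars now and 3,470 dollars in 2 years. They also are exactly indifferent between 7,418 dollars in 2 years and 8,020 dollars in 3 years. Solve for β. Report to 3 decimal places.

From the later pair, β·δ^2·7418 = β·δ^3·8020; dividing through, δ = 7418/8020 = 0.92494.
The first indifference: 2191 = β·δ^2·3470, so β = 2191/(δ^2·3470) = 2191/(0.85551·3470) ≈ 0.738.

β ≈ 0.738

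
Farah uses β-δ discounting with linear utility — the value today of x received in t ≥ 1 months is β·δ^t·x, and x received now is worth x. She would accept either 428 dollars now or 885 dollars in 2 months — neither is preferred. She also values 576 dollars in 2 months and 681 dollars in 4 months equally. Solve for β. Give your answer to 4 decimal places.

β ≈ 0.5718

Both payoffs in the second observation are in the future, so β drops out: δ^2·576 = δ^4·681 ⇒ δ^2 = 576/681 = 0.84581, so δ = 0.91968.
Substituting δ into 428 = β·δ^2·885: β = 428/(748.546) ≈ 0.5718.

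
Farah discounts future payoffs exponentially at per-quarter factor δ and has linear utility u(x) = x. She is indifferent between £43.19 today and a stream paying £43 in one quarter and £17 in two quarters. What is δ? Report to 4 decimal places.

δ ≈ 0.7700

The stream is worth 43δ + 17δ² today, so 43δ + 17δ² = 43.19.
So 17δ² + 43δ − 43.19 = 0.
δ = (−43 + √(43² + 4·17·43.19)) / (2·17) = (−43 + √4785.92) / 34 ≈ 0.7700.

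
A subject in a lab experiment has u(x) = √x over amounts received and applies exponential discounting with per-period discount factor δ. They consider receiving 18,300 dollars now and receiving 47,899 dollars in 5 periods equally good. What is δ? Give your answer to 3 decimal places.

Indifference means u(18300) = δ^5 · u(47899), so δ^5 = u(18300)/u(47899).
With u(x) = √x: δ^5 = √18300/√47899 = √(18300/47899) = 0.61811.
Taking the 5th root: δ = 0.61811^(1/5) ≈ 0.908.

δ ≈ 0.908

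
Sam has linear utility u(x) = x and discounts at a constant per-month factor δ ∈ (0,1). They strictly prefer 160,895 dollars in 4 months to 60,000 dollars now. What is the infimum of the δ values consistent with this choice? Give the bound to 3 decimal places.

Under u(x) = x this choice says 60000 < δ^4·160895.
So δ^4 > 60000/160895 = 0.37291; taking the 4th root of both positive sides preserves the inequality.
δ > (60000/160895)^(1/4) ≈ 0.781.

δ > 0.781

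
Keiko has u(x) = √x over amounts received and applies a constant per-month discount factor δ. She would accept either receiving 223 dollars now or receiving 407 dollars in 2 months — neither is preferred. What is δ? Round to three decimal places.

δ ≈ 0.860

The payoff in 2 months is discounted by δ^2, so u(223) = δ^2·u(407) and δ^2 = u(223)/u(407).
Since u(x) = √x, δ^2 = √(223/407) = 0.74021.
So δ = 0.74021^(1/2) ≈ 0.860.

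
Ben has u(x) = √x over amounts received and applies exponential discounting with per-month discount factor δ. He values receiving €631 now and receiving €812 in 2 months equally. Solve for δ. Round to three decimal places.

δ ≈ 0.939

Indifference means u(631) = δ^2 · u(812), so δ^2 = u(631)/u(812).
With u(x) = √x: δ^2 = √631/√812 = √(631/812) = 0.88153.
Taking the square root: δ = 0.88153^(1/2) ≈ 0.939.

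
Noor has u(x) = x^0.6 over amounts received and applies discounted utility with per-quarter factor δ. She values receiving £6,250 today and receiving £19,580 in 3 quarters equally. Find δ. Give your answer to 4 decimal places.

The payoff in 3 quarters is discounted by δ^3, so u(6250) = δ^3·u(19580) and δ^3 = u(6250)/u(19580).
With u(x) = x^0.6: δ^3 = 6250^0.6/19580^0.6 = (6250/19580)^0.6 = 0.50401.
So δ = 0.50401^(1/3) ≈ 0.7958.

δ ≈ 0.7958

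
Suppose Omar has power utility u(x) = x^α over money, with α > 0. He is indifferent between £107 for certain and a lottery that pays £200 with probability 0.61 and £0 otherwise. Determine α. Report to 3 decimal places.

α ≈ 0.790

EU(lottery) = 0.61·200^α + 0.39·0 = 0.61·200^α.
Equating: 107^α = 0.61·200^α, i.e. 0.5350^α = 0.61.
Take logs: α = ln 0.61 / ln(107/200) ≈ 0.79026.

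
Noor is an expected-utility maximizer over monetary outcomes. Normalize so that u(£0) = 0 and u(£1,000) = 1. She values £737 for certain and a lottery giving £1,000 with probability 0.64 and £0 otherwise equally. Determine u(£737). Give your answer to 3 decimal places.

The indifference gives u(£737) = 0.64·u(£1,000) + 0.36·u(£0) = 0.64·1 + 0.36·0 = 0.64.

0.640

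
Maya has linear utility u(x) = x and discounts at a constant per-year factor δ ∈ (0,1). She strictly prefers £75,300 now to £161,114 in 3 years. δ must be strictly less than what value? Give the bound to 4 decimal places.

δ < 0.7760

The preference means 75300 > δ^3·161114.
Hence δ^3 < 75300/161114 = 0.46737, and x ↦ x^(1/3) is increasing on (0,∞).
δ < (75300/161114)^(1/3) ≈ 0.7760.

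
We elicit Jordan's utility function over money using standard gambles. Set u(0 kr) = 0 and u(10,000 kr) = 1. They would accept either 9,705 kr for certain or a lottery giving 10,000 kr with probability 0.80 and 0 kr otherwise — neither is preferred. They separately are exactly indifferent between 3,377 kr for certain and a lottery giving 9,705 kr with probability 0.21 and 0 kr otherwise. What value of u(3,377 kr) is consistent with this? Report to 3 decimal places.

0.168

The first gamble pins u(9,705 kr): it must equal 0.80·1 + 0.20·0 = 0.80.
Then u(3,377 kr) = 0.21·u(9,705 kr) + 0.79·u(0 kr) = 0.21·0.80 + 0.79·0.00 = 0.1680.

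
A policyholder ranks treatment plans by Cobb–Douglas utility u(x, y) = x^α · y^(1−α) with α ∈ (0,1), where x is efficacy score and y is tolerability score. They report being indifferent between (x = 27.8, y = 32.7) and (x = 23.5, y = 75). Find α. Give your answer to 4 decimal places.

Indifference: 27.8^α · 32.7^(1−α) = 23.5^α · 75^(1−α).
Taking logs: α·ln 27.8 + (1−α)·ln 32.7 = α·ln 23.5 + (1−α)·ln 75, i.e. α·0.1680356 = (1−α)·0.8301130.
With A = 0.1680356 and B = 0.8301130: α·A = (1−α)·B, so α = B/(A+B) = 0.8301130/0.9981486 ≈ 0.8317.

α ≈ 0.8317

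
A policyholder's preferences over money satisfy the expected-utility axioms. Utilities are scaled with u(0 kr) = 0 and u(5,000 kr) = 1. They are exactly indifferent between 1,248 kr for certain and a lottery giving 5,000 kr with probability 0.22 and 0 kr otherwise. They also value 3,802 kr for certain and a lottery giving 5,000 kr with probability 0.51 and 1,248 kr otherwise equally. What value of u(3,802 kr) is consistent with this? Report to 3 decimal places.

The first gamble pins u(1,248 kr): it must equal 0.22·1 + 0.78·0 = 0.22.
Chaining: u(3,802 kr) = 0.51·1.00 + 0.49·0.22 = 0.6178.

0.618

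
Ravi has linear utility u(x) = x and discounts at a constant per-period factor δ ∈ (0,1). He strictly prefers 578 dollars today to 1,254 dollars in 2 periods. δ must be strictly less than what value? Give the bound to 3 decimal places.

Under u(x) = x this choice says 578 > δ^2·1254.
So δ^2 < 578/1254 = 0.46093; taking the square root of both positive sides preserves the inequality.
δ < 0.46093^(1/2) = 0.679.

δ < 0.679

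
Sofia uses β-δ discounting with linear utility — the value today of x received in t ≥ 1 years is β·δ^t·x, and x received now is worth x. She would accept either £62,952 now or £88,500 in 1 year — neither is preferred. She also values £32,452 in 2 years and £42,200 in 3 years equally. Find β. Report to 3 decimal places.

β ≈ 0.925

From the later pair, β·δ^2·32452 = β·δ^3·42200; dividing through, δ = 32452/42200 = 0.76900.
Now use the now-vs-future pair: 62952 = β·δ·88500 gives β = 62952/(0.76900·88500) ≈ 0.925.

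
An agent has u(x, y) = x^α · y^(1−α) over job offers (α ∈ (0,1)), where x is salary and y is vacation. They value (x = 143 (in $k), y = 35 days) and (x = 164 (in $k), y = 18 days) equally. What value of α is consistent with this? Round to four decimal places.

α ≈ 0.8291

Indifference: 143^α · 35^(1−α) = 164^α · 18^(1−α).
Taking logs: α·ln 143 + (1−α)·ln 35 = α·ln 164 + (1−α)·ln 18, i.e. α·-0.1370218 = (1−α)·-0.6649763.
So α/(1−α) = (-0.6649763)/(-0.1370218) = 4.8530694, and α = 4.8530694/5.8530694 ≈ 0.8291.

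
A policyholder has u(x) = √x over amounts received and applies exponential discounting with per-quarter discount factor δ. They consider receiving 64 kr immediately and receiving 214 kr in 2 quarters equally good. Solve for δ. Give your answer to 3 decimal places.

The payoff in 2 quarters is discounted by δ^2, so u(64) = δ^2·u(214) and δ^2 = u(64)/u(214).
With u(x) = √x: δ^2 = √64/√214 = √(64/214) = 0.54687.
So δ = 0.54687^(1/2) ≈ 0.740.

δ ≈ 0.740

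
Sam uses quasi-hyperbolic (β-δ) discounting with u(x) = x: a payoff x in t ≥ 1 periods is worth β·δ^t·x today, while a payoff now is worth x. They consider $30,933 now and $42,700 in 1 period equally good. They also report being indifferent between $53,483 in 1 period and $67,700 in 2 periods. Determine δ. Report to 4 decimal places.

Both payoffs in the second observation are in the future, so β drops out: δ^1·53483 = δ^2·67700 ⇒ δ = 53483/67700 = 0.79000.

δ ≈ 0.7900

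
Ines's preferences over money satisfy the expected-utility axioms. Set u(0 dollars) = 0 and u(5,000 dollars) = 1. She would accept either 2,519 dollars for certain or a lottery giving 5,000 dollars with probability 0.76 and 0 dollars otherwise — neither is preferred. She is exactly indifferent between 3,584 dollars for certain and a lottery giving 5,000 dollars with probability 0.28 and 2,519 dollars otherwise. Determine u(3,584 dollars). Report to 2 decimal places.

First, u(2,519 dollars) = 0.76·u(5,000 dollars) + 0.24·u(0 dollars) = 0.76.
Then u(3,584 dollars) = 0.28·u(5,000 dollars) + 0.72·u(2,519 dollars) = 0.28·1.00 + 0.72·0.76 = 0.8272.

0.83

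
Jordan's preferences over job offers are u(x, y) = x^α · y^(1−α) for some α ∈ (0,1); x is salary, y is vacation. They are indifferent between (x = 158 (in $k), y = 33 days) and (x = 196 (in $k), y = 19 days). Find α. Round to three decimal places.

α ≈ 0.719

Set the two utilities equal: 158^α·33^(1−α) = 196^α·19^(1−α).
Taking logs: α·ln 158 + (1−α)·ln 33 = α·ln 196 + (1−α)·ln 19, i.e. α·-0.215520 = (1−α)·-0.552069.
Thus α·(-0.767589) = -0.552069, so α = -0.552069/-0.767589 ≈ 0.719.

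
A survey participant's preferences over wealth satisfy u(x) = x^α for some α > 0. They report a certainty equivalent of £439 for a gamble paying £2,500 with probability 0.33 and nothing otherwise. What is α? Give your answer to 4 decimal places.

EU(lottery) = 0.33·2500^α + 0.67·0 = 0.33·2500^α.
Setting u(439) equal to that: 439^α = 0.33·2500^α ⇒ (439/2500)^α = 0.33.
Taking logs: α·ln(439/2500) = ln(0.33), so α = -1.1086626 / -1.7395466 ≈ 0.6373.

α ≈ 0.6373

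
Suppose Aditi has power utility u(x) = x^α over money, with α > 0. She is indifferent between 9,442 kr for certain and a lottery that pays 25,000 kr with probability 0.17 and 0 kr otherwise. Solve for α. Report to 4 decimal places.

α ≈ 1.8198

Since u(0) = 0, the lottery's EU is 0.17·25000^α.
Setting u(9442) equal to that: 9442^α = 0.17·25000^α ⇒ (9442/25000)^α = 0.17.
α = ln(0.17) / ln(9442/25000) = -1.7719568/-0.9737080 ≈ 1.8198.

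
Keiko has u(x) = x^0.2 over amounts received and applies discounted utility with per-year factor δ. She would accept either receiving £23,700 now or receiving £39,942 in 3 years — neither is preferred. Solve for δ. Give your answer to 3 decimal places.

δ ≈ 0.966

Indifference means u(23700) = δ^3 · u(39942), so δ^3 = u(23700)/u(39942).
With u(x) = x^0.2: δ^3 = 23700^0.2/39942^0.2 = (23700/39942)^0.2 = 0.90087.
So δ = 0.90087^(1/3) ≈ 0.966.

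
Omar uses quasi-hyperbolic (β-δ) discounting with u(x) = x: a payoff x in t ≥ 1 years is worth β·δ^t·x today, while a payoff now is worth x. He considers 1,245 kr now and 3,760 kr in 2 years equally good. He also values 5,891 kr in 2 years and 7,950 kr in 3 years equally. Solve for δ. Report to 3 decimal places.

From the later pair, β·δ^2·5891 = β·δ^3·7950; dividing through, δ = 5891/7950 = 0.74101.

δ ≈ 0.741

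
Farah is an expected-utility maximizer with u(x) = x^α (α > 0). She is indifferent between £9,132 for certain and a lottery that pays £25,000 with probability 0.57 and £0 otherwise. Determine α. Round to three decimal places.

EU(lottery) = 0.57·25000^α + 0.43·0 = 0.57·25000^α.
Indifference: 9132^α = 0.57·25000^α, so (9132/25000)^α = 0.57.
Take logs: α = ln 0.57 / ln(9132/25000) ≈ 0.55816.

α ≈ 0.558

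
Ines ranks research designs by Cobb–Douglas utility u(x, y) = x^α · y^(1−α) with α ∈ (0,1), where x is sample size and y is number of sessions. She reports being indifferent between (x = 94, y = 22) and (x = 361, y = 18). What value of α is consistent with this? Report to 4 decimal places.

Indifference: 94^α · 22^(1−α) = 361^α · 18^(1−α).
Rearrange to (94/361)^α = (18/22)^(1−α) and take logs: α·-1.3455832 = (1−α)·-0.2006707.
With A = -1.3455832 and B = -0.2006707: α·A = (1−α)·B, so α = B/(A+B) = -0.2006707/-1.5462539 ≈ 0.1298.

α ≈ 0.1298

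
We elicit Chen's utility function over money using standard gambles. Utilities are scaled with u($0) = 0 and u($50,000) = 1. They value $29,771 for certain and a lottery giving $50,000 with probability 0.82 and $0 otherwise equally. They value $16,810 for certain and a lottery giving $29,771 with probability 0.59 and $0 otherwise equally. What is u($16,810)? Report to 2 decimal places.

0.48

From the first indifference, u($29,771) = 0.82·u($50,000) + 0.18·u($0) = 0.82·1 + 0.18·0 = 0.82.
The second indifference gives u($16,810) = 0.59·u($29,771) + 0.41·u($0) = 0.59·0.82 + 0.41·0.00 = 0.4838.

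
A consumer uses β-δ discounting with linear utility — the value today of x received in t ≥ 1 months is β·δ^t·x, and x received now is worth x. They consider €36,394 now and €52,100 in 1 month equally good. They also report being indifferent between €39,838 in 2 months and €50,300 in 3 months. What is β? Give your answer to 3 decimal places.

Both payoffs in the second observation are in the future, so β drops out: δ^2·39838 = δ^3·50300 ⇒ δ = 39838/50300 = 0.79201.
Substituting δ into 36394 = β·δ·52100: β = 36394/(41263.614) ≈ 0.882.

β ≈ 0.882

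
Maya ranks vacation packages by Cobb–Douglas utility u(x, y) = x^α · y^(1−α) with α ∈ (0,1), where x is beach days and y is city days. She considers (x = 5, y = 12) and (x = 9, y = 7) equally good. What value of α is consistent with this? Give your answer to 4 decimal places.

α ≈ 0.4783

Set the two utilities equal: 5^α·12^(1−α) = 9^α·7^(1−α).
Taking logs: α·ln 5 + (1−α)·ln 12 = α·ln 9 + (1−α)·ln 7, i.e. α·-0.5877867 = (1−α)·-0.5389965.
With A = -0.5877867 and B = -0.5389965: α·A = (1−α)·B, so α = B/(A+B) = -0.5389965/-1.1267832 ≈ 0.4783.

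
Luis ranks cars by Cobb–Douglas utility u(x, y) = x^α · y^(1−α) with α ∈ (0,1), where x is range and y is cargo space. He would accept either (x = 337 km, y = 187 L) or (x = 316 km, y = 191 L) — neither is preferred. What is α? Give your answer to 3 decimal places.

The Cobb–Douglas utilities coincide, so 337^α·187^(1−α) = 316^α·191^(1−α).
Rearrange to (337/316)^α = (191/187)^(1−α) and take logs: α·0.064341 = (1−α)·0.021165.
Thus α·(0.085506) = 0.021165, so α = 0.021165/0.085506 ≈ 0.248.

α ≈ 0.248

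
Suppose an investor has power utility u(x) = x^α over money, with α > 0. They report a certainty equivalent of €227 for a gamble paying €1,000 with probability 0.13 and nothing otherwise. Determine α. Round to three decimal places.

Since u(0) = 0, the lottery's EU is 0.13·1000^α.
Indifference: 227^α = 0.13·1000^α, so (227/1000)^α = 0.13.
Taking logs: α·ln(227/1000) = ln(0.13), so α = -2.040221 / -1.482805 ≈ 1.376.

α ≈ 1.376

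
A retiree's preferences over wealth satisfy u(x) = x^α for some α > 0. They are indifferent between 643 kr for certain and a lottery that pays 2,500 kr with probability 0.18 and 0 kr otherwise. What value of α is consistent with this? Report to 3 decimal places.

α ≈ 1.263

Since u(0) = 0, the lottery's EU is 0.18·2500^α.
Setting u(643) equal to that: 643^α = 0.18·2500^α ⇒ (643/2500)^α = 0.18.
Take logs: α = ln 0.18 / ln(643/2500) ≈ 1.26283.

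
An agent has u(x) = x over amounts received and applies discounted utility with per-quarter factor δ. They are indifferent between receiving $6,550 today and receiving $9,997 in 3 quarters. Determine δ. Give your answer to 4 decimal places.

Indifference means u(6550) = δ^3 · u(9997), so δ^3 = u(6550)/u(9997).
With u(x) = x: δ^3 = 6550/9997 = 0.65520.
Taking the cube root: δ = 0.65520^(1/3) ≈ 0.8685.

δ ≈ 0.8685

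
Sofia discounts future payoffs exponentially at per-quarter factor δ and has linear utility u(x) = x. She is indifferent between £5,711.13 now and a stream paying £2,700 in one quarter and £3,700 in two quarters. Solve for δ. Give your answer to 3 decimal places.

Equating present values: 5711.13 = 2700δ + 3700δ².
So 3700δ² + 2700δ − 5711.13 = 0.
δ = (−2700 + √(2700² + 4·3700·5711.13)) / (2·3700) = (−2700 + √91814724.00) / 7400 ≈ 0.930.

δ ≈ 0.930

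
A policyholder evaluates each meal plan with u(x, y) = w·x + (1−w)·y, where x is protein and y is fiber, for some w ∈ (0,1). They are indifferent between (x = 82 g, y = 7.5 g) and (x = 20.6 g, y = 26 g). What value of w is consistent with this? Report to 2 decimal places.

w = 0.23

Equating utilities: w·82 + (1−w)·7.5 = w·20.6 + (1−w)·26.
Collecting terms: w·61.4 = (1−w)·18.5.
So w/(1−w) = 18.5/61.4 = 0.3013, giving w = 18.5/(61.4+18.5) = 0.23.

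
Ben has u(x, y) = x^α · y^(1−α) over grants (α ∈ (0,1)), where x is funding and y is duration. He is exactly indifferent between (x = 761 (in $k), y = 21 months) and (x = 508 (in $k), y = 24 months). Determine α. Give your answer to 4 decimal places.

The Cobb–Douglas utilities coincide, so 761^α·21^(1−α) = 508^α·24^(1−α).
Taking logs: α·ln 761 + (1−α)·ln 21 = α·ln 508 + (1−α)·ln 24, i.e. α·0.4041519 = (1−α)·0.1335314.
So α/(1−α) = (0.1335314)/(0.4041519) = 0.3303990, and α = 0.3303990/1.3303990 ≈ 0.2483.

α ≈ 0.2483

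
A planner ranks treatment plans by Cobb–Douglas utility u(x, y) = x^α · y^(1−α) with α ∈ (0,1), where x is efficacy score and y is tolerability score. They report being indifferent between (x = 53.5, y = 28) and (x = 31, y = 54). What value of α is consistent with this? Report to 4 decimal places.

α ≈ 0.5462

Indifference: 53.5^α · 28^(1−α) = 31^α · 54^(1−α).
Rearrange to (53.5/31)^α = (54/28)^(1−α) and take logs: α·0.5456944 = (1−α)·0.6567795.
Thus α·(1.2024739) = 0.6567795, so α = 0.6567795/1.2024739 ≈ 0.5462.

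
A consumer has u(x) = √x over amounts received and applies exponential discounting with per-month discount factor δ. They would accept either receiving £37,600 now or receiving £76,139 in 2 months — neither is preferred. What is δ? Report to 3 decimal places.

The payoff in 2 months is discounted by δ^2, so u(37600) = δ^2·u(76139) and δ^2 = u(37600)/u(76139).
With u(x) = √x: δ^2 = √37600/√76139 = √(37600/76139) = 0.70273.
Taking the square root: δ = 0.70273^(1/2) ≈ 0.838.

δ ≈ 0.838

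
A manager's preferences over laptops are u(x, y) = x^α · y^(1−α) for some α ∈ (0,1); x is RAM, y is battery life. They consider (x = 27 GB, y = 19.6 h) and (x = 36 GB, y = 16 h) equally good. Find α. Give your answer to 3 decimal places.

The Cobb–Douglas utilities coincide, so 27^α·19.6^(1−α) = 36^α·16^(1−α).
Taking logs: α·ln 27 + (1−α)·ln 19.6 = α·ln 36 + (1−α)·ln 16, i.e. α·-0.287682 = (1−α)·-0.202941.
With A = -0.287682 and B = -0.202941: α·A = (1−α)·B, so α = B/(A+B) = -0.202941/-0.490623 ≈ 0.414.

α ≈ 0.414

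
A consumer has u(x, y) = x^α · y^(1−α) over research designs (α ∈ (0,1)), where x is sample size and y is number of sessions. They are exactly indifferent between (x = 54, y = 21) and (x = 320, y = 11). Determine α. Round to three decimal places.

α ≈ 0.267

Indifference: 54^α · 21^(1−α) = 320^α · 11^(1−α).
Rearrange to (54/320)^α = (11/21)^(1−α) and take logs: α·-1.779337 = (1−α)·-0.646627.
With A = -1.779337 and B = -0.646627: α·A = (1−α)·B, so α = B/(A+B) = -0.646627/-2.425964 ≈ 0.267.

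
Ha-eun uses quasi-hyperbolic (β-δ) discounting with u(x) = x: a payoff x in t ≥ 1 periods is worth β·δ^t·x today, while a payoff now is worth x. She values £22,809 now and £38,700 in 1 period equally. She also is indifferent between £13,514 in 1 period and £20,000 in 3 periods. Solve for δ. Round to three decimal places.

δ ≈ 0.822

From the later pair, β·δ^1·13514 = β·δ^3·20000; dividing through, δ^2 = 13514/20000 = 0.67570, so δ = 0.82201.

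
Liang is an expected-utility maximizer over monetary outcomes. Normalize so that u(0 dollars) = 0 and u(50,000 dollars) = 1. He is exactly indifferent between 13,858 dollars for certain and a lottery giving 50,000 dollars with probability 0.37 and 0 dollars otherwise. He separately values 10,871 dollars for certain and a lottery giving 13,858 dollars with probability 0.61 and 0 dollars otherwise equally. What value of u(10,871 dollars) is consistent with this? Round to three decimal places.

0.226

The first gamble pins u(13,858 dollars): it must equal 0.37·1 + 0.63·0 = 0.37.
Chaining: u(10,871 dollars) = 0.61·0.37 + 0.39·0.00 = 0.2257.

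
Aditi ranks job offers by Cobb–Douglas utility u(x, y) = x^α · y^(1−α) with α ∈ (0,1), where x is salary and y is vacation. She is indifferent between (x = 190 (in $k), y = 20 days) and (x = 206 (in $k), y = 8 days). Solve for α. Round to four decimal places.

Indifference: 190^α · 20^(1−α) = 206^α · 8^(1−α).
Taking logs: α·ln 190 + (1−α)·ln 20 = α·ln 206 + (1−α)·ln 8, i.e. α·-0.0808521 = (1−α)·-0.9162907.
With A = -0.0808521 and B = -0.9162907: α·A = (1−α)·B, so α = B/(A+B) = -0.9162907/-0.9971428 ≈ 0.9189.

α ≈ 0.9189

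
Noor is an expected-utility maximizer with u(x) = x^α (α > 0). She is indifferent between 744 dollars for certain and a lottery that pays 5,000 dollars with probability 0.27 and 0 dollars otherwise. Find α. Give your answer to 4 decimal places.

The lottery's expected utility is 0.27·u(5000) + 0.73·u(0) = 0.27·5000^α (since u(0) = 0 for α > 0).
Equating: 744^α = 0.27·5000^α, i.e. 0.1488^α = 0.27.
Take logs: α = ln 0.27 / ln(744/5000) ≈ 0.687259.

α ≈ 0.6873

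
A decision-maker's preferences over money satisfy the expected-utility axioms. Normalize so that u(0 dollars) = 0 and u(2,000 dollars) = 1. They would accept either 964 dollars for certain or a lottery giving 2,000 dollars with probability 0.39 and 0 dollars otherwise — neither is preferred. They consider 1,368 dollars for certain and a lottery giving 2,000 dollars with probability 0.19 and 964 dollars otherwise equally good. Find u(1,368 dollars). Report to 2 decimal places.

0.51

The first gamble pins u(964 dollars): it must equal 0.39·1 + 0.61·0 = 0.39.
Chaining: u(1,368 dollars) = 0.19·1.00 + 0.81·0.39 = 0.5059.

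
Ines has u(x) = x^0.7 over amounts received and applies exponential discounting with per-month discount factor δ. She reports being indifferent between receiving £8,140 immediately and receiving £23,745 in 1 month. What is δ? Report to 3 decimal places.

Indifference means u(8140) = δ · u(23745), so δ = u(8140)/u(23745).
Since u(x) = x^0.7, δ = (8140/23745)^0.7 = 0.34281^0.7 = 0.47265.

δ ≈ 0.473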